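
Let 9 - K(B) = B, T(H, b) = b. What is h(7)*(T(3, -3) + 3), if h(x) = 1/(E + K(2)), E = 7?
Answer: 0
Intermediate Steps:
K(B) = 9 - B
h(x) = 1/14 (h(x) = 1/(7 + (9 - 1*2)) = 1/(7 + (9 - 2)) = 1/(7 + 7) = 1/14)
h(7)*(T(3, -3) + 3) = (-3 + 3)/14 = (1/14)*0 = 0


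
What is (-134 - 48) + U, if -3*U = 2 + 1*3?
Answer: -551/3 ≈ -183.67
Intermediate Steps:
U = -5/3 (U = -(2 + 1*3)/3 = -(2 + 3)/3 = -⅓*5 = -5/3 ≈ -1.6667)
(-134 - 48) + U = (-134 - 48) - 5/3 = -182 - 5/3 = -551/3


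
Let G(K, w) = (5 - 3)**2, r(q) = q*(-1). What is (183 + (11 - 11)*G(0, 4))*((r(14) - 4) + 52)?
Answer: 6222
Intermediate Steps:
r(q) = -q
G(K, w) = 4 (G(K, w) = 2**2 = 4)
(183 + (11 - 11)*G(0, 4))*((r(14) - 4) + 52) = (183 + (11 - 11)*4)*((-1*14 - 4) + 52) = (183 + 0*4)*((-14 - 4) + 52) = (183 + 0)*(-18 + 52) = 183*34 = 6222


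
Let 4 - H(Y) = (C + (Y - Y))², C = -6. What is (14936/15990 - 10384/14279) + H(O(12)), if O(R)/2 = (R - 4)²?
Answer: -3629523868/114160605 ≈ -31.793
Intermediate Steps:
O(R) = 2*(-4 + R)² (O(R) = 2*(R - 4)² = 2*(-4 + R)²)
H(Y) = -32 (H(Y) = 4 - (-6 + (Y - Y))² = 4 - (-6 + 0)² = 4 - 1*(-6)² = 4 - 1*36 = 4 - 36 = -32)
(14936/15990 - 10384/14279) + H(O(12)) = (14936/15990 - 10384/14279) - 32 = (14936*(1/15990) - 10384*1/14279) - 32 = (7468/7995 - 10384/14279) - 32 = 23615492/114160605 - 32 = -3629523868/114160605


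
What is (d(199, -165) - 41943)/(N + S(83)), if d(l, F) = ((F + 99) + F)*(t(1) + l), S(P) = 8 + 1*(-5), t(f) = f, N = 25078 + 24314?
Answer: -29381/16465 ≈ -1.7845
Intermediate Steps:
N = 49392
S(P) = 3 (S(P) = 8 - 5 = 3)
d(l, F) = (1 + l)*(99 + 2*F) (d(l, F) = ((F + 99) + F)*(1 + l) = ((99 + F) + F)*(1 + l) = (99 + 2*F)*(1 + l) = (1 + l)*(99 + 2*F))
(d(199, -165) - 41943)/(N + S(83)) = ((99 + 2*(-165) + 99*199 + 2*(-165)*199) - 41943)/(49392 + 3) = ((99 - 330 + 19701 - 65670) - 41943)/49395 = (-46200 - 41943)*(1/49395) = -88143*1/49395 = -29381/16465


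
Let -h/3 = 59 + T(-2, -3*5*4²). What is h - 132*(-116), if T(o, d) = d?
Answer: 15855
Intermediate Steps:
h = 543 (h = -3*(59 - 3*5*4²) = -3*(59 - 15*16) = -3*(59 - 240) = -3*(-181) = 543)
h - 132*(-116) = 543 - 132*(-116) = 543 + 15312 = 15855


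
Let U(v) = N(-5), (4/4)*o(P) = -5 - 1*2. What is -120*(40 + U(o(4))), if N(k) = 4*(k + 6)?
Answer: -5280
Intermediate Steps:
o(P) = -7 (o(P) = -5 - 1*2 = -5 - 2 = -7)
N(k) = 24 + 4*k (N(k) = 4*(6 + k) = 24 + 4*k)
U(v) = 4 (U(v) = 24 + 4*(-5) = 24 - 20 = 4)
-120*(40 + U(o(4))) = -120*(40 + 4) = -120*44 = -5280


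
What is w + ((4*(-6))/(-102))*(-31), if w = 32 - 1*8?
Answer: 284/17 ≈ 16.706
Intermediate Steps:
w = 24 (w = 32 - 8 = 24)
w + ((4*(-6))/(-102))*(-31) = 24 + ((4*(-6))/(-102))*(-31) = 24 - 24*(-1/102)*(-31) = 24 + (4/17)*(-31) = 24 - 124/17 = 284/17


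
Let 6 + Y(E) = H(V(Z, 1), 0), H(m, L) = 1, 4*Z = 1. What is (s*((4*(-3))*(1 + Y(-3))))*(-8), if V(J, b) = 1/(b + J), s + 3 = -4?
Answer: 2688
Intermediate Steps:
s = -7 (s = -3 - 4 = -7)
Z = 1/4 (Z = (1/4)*1 = 1/4 ≈ 0.25000)
V(J, b) = 1/(J + b)
Y(E) = -5 (Y(E) = -6 + 1 = -5)
(s*((4*(-3))*(1 + Y(-3))))*(-8) = -7*4*(-3)*(1 - 5)*(-8) = -(-84)*(-4)*(-8) = -7*48*(-8) = -336*(-8) = 2688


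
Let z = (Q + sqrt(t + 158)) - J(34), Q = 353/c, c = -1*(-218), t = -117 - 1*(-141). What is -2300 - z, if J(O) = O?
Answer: -494341/218 - sqrt(182) ≈ -2281.1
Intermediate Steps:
t = 24 (t = -117 + 141 = 24)
c = 218
Q = 353/218 ≈ 1.6193
z = -7059/218 + sqrt(182) (z = (353/218 + sqrt(24 + 158)) - 1*34 = (353/218 + sqrt(182)) - 34 = -7059/218 + sqrt(182) ≈ -18.890)
-2300 - z = -2300 - (-7059/218 + sqrt(182)) = -2300 + (7059/218 - sqrt(182)) = -494341/218 - sqrt(182)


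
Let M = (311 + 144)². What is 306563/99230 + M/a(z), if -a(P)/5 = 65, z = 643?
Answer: -62902947/99230 ≈ -633.91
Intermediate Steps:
a(P) = -325 (a(P) = -5*65 = -325)
M = 207025 (M = 455² = 207025)
306563/99230 + M/a(z) = 306563/99230 + 207025/(-325) = 306563*(1/99230) + 207025*(-1/325) = 306563/99230 - 637 = -62902947/99230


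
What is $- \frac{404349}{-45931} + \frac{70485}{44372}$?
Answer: $\frac{21179220363}{2038050332} \approx 10.392$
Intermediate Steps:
$- \frac{404349}{-45931} + \frac{70485}{44372} = \left(-404349\right) \left(- \frac{1}{45931}\right) + 70485 \cdot \frac{1}{44372} = \frac{404349}{45931} + \frac{70485}{44372} = \frac{21179220363}{2038050332}$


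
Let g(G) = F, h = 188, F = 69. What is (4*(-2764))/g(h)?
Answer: -11056/69 ≈ -160.23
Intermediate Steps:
g(G) = 69
(4*(-2764))/g(h) = (4*(-2764))/69 = -11056*1/69 = -11056/69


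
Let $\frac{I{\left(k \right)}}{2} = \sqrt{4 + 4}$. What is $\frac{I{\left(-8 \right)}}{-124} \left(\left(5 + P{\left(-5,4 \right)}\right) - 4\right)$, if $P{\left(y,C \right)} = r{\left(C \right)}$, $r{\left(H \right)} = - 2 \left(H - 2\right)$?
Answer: $\frac{3 \sqrt{2}}{31} \approx 0.13686$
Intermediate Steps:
$r{\left(H \right)} = 4 - 2 H$ ($r{\left(H \right)} = - 2 \left(-2 + H\right) = 4 - 2 H$)
$P{\left(y,C \right)} = 4 - 2 C$
$I{\left(k \right)} = 4 \sqrt{2}$ ($I{\left(k \right)} = 2 \sqrt{4 + 4} = 2 \sqrt{8} = 2 \cdot 2 \sqrt{2} = 4 \sqrt{2}$)
$\frac{I{\left(-8 \right)}}{-124} \left(\left(5 + P{\left(-5,4 \right)}\right) - 4\right) = \frac{4 \sqrt{2}}{-124} \left(\left(5 + \left(4 - 8\right)\right) - 4\right) = 4 \sqrt{2} \left(- \frac{1}{124}\right) \left(\left(5 + \left(4 - 8\right)\right) - 4\right) = - \frac{\sqrt{2}}{31} \left(\left(5 - 4\right) - 4\right) = - \frac{\sqrt{2}}{31} \left(1 - 4\right) = - \frac{\sqrt{2}}{31} \left(-3\right) = \frac{3 \sqrt{2}}{31}$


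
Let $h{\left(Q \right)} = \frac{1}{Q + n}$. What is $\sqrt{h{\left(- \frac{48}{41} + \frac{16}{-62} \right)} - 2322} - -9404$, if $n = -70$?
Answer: $9404 + \frac{i \sqrt{19138266471318}}{90786} \approx 9404.0 + 48.187 i$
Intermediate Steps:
$h{\left(Q \right)} = \frac{1}{-70 + Q}$ ($h{\left(Q \right)} = \frac{1}{Q - 70} = \frac{1}{-70 + Q}$)
$\sqrt{h{\left(- \frac{48}{41} + \frac{16}{-62} \right)} - 2322} - -9404 = \sqrt{\frac{1}{-70 + \left(- \frac{48}{41} + \frac{16}{-62}\right)} - 2322} - -9404 = \sqrt{\frac{1}{-70 + \left(\left(-48\right) \frac{1}{41} + 16 \left(- \frac{1}{62}\right)\right)} - 2322} + 9404 = \sqrt{\frac{1}{-70 - \frac{1816}{1271}} - 2322} + 9404 = \sqrt{\frac{1}{- \frac{90786}{1271}} - 2322} + 9404 = \sqrt{- \frac{1271}{90786} - 2322} + 9404 = \sqrt{- \frac{210806363}{90786}} + 9404 = \frac{i \sqrt{19138266471318}}{90786} + 9404 = 9404 + \frac{i \sqrt{19138266471318}}{90786}$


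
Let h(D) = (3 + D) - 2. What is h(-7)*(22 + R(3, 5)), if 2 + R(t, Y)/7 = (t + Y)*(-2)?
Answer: 624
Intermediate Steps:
R(t, Y) = -14 - 14*Y - 14*t (R(t, Y) = -14 + 7*((t + Y)*(-2)) = -14 + 7*((Y + t)*(-2)) = -14 + 7*(-2*Y - 2*t) = -14 + (-14*Y - 14*t) = -14 - 14*Y - 14*t)
h(D) = 1 + D
h(-7)*(22 + R(3, 5)) = (1 - 7)*(22 + (-14 - 14*5 - 14*3)) = -6*(22 + (-14 - 70 - 42)) = -6*(22 - 126) = -6*(-104) = 624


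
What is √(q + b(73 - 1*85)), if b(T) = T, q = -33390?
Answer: I*√33402 ≈ 182.76*I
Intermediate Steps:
√(q + b(73 - 1*85)) = √(-33390 + (73 - 1*85)) = √(-33390 + (73 - 85)) = √(-33390 - 12) = √(-33402) = I*√33402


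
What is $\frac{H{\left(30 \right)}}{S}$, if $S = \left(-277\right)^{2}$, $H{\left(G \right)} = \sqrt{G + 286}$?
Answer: $\frac{2 \sqrt{79}}{76729} \approx 0.00023168$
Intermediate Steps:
$H{\left(G \right)} = \sqrt{286 + G}$
$S = 76729$
$\frac{H{\left(30 \right)}}{S} = \frac{\sqrt{286 + 30}}{76729} = \sqrt{316} \cdot \frac{1}{76729} = 2 \sqrt{79} \cdot \frac{1}{76729} = \frac{2 \sqrt{79}}{76729}$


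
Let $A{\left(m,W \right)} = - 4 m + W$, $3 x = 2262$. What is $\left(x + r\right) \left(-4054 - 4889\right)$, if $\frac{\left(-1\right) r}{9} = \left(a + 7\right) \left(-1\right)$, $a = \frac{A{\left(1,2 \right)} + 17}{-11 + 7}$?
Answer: $- \frac{28018419}{4} \approx -7.0046 \cdot 10^{6}$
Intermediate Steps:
$x = 754$ ($x = \frac{1}{3} \cdot 2262 = 754$)
$A{\left(m,W \right)} = W - 4 m$
$a = - \frac{15}{4}$ ($a = \frac{\left(2 - 4\right) + 17}{-11 + 7} = \frac{\left(2 - 4\right) + 17}{-4} = \left(-2 + 17\right) \left(- \frac{1}{4}\right) = 15 \left(- \frac{1}{4}\right) = - \frac{15}{4} \approx -3.75$)
$r = \frac{117}{4}$ ($r = - 9 \left(- \frac{15}{4} + 7\right) \left(-1\right) = - 9 \cdot \frac{13}{4} \left(-1\right) = \left(-9\right) \left(- \frac{13}{4}\right) = \frac{117}{4} \approx 29.25$)
$\left(x + r\right) \left(-4054 - 4889\right) = \left(754 + \frac{117}{4}\right) \left(-4054 - 4889\right) = \frac{3133}{4} \left(-8943\right) = - \frac{28018419}{4}$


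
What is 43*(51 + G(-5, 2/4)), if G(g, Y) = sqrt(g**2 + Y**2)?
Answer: 2193 + 43*sqrt(101)/2 ≈ 2409.1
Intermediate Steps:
G(g, Y) = sqrt(Y**2 + g**2)
43*(51 + G(-5, 2/4)) = 43*(51 + sqrt((2/4)**2 + (-5)**2)) = 43*(51 + sqrt((2*(1/4))**2 + 25)) = 43*(51 + sqrt((1/2)**2 + 25)) = 43*(51 + sqrt(1/4 + 25)) = 43*(51 + sqrt(101/4)) = 43*(51 + sqrt(101)/2) = 2193 + 43*sqrt(101)/2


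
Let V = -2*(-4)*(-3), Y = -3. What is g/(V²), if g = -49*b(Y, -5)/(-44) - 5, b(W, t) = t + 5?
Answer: -5/576 ≈ -0.0086806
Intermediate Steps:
b(W, t) = 5 + t
V = -24 (V = 8*(-3) = -24)
g = -5 (g = -49*(5 - 5)/(-44) - 5 = -0*(-1)/44 - 5 = -49*0 - 5 = 0 - 5 = -5)
g/(V²) = -5/((-24)²) = -5/576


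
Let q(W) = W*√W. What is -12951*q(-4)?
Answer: 103608*I ≈ 1.0361e+5*I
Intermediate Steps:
q(W) = W^(3/2)
-12951*q(-4) = -(-103608)*I = 103608*I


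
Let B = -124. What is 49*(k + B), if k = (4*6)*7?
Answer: 2156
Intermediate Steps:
k = 168 (k = 24*7 = 168)
49*(k + B) = 49*(168 - 124) = 49*44 = 2156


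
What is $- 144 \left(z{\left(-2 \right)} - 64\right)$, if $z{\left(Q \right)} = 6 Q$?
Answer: $10944$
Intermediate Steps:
$- 144 \left(z{\left(-2 \right)} - 64\right) = - 144 \left(6 \left(-2\right) - 64\right) = - 144 \left(-12 - 64\right) = \left(-144\right) \left(-76\right) = 10944$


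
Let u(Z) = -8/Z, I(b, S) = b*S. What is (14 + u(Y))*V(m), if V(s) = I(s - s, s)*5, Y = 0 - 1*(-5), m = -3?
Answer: 0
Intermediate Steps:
Y = 5 (Y = 0 + 5 = 5)
I(b, S) = S*b
V(s) = 0 (V(s) = (s*(s - s))*5 = (s*0)*5 = 0*5 = 0)
(14 + u(Y))*V(m) = (14 - 8/5)*0 = (62/5)*0 = 0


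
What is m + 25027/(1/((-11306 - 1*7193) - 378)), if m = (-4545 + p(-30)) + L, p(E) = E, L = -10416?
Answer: -472449670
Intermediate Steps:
m = -14991 (m = (-4545 - 30) - 10416 = -4575 - 10416 = -14991)
m + 25027/(1/((-11306 - 1*7193) - 378)) = -14991 + 25027/(1/((-11306 - 1*7193) - 378)) = -14991 + 25027/(1/((-11306 - 7193) - 378)) = -14991 + 25027/(1/(-18499 - 378)) = -14991 + 25027/(1/(-18877)) = -14991 + 25027/(-1/18877) = -14991 + 25027*(-18877) = -14991 - 472434679 = -472449670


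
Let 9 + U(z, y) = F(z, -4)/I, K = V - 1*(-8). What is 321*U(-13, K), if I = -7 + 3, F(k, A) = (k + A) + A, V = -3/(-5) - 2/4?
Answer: -4815/4 ≈ -1203.8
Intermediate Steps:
V = ⅒ (V = -3*(-⅕) - 2*¼ = ⅗ - ½ = ⅒ ≈ 0.10000)
K = 81/10 (K = ⅒ - 1*(-8) = ⅒ + 8 = 81/10 ≈ 8.1000)
F(k, A) = k + 2*A (F(k, A) = (A + k) + A = k + 2*A)
I = -4
U(z, y) = -7 - z/4 (U(z, y) = -9 + (z + 2*(-4))/(-4) = -9 + (z - 8)*(-¼) = -9 + (-8 + z)*(-¼) = -9 + (2 - z/4) = -7 - z/4)
321*U(-13, K) = 321*(-7 - ¼*(-13)) = 321*(-7 + 13/4) = 321*(-15/4) = -4815/4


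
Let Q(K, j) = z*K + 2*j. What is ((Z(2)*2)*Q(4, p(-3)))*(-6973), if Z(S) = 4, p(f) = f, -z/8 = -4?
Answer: -6805648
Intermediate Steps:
z = 32 (z = -8*(-4) = 32)
Q(K, j) = 2*j + 32*K (Q(K, j) = 32*K + 2*j = 2*j + 32*K)
((Z(2)*2)*Q(4, p(-3)))*(-6973) = ((4*2)*(2*(-3) + 32*4))*(-6973) = (8*(-6 + 128))*(-6973) = (8*122)*(-6973) = 976*(-6973) = -6805648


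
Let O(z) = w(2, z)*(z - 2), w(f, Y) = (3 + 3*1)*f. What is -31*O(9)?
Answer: -2604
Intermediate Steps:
w(f, Y) = 6*f (w(f, Y) = (3 + 3)*f = 6*f)
O(z) = -24 + 12*z (O(z) = (6*2)*(z - 2) = 12*(-2 + z) = -24 + 12*z)
-31*O(9) = -31*(-24 + 12*9) = -31*(-24 + 108) = -31*84 = -2604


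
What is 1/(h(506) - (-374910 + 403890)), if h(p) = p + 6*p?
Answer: -1/25438 ≈ -3.9311e-5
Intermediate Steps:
h(p) = 7*p
1/(h(506) - (-374910 + 403890)) = 1/(7*506 - (-374910 + 403890)) = 1/(3542 - 1*28980) = 1/(3542 - 28980) = 1/(-25438) = -1/25438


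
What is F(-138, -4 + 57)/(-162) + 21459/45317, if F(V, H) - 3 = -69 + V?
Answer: 2120171/1223559 ≈ 1.7328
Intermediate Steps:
F(V, H) = -66 + V (F(V, H) = 3 + (-69 + V) = -66 + V)
F(-138, -4 + 57)/(-162) + 21459/45317 = (-66 - 138)/(-162) + 21459/45317 = -204*(-1/162) + 21459*(1/45317) = 34/27 + 21459/45317 = 2120171/1223559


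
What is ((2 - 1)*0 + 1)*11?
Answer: 11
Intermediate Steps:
((2 - 1)*0 + 1)*11 = (1*0 + 1)*11 = (0 + 1)*11 = 1*11 = 11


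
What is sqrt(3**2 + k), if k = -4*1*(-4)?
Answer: 5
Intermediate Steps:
k = 16 (k = -4*(-4) = 16)
sqrt(3**2 + k) = sqrt(3**2 + 16) = sqrt(9 + 16) = sqrt(25) = 5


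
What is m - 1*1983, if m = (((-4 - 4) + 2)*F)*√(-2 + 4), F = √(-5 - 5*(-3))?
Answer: -1983 - 12*√5 ≈ -2009.8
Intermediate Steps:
F = √10 (F = √(-5 + 15) = √10 ≈ 3.1623)
m = -12*√5 (m = (((-4 - 4) + 2)*√10)*√(-2 + 4) = ((-8 + 2)*√10)*√2 = (-6*√10)*√2 = -12*√5 ≈ -26.833)
m - 1*1983 = -12*√5 - 1*1983 = -12*√5 - 1983 = -1983 - 12*√5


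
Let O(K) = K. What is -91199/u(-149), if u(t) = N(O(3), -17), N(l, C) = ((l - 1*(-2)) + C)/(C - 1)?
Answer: -273597/2 ≈ -1.3680e+5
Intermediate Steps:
N(l, C) = (2 + C + l)/(-1 + C) (N(l, C) = ((l + 2) + C)/(-1 + C) = ((2 + l) + C)/(-1 + C) = (2 + C + l)/(-1 + C))
u(t) = 2/3 (u(t) = (2 - 17 + 3)/(-1 - 17) = -12/(-18) = -1/18*(-12) = 2/3)
-91199/u(-149) = -91199/2/3 = -91199*3/2 = -273597/2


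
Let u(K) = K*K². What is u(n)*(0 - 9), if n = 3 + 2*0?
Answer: -243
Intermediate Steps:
n = 3 (n = 3 + 0 = 3)
u(K) = K³
u(n)*(0 - 9) = 3³*(0 - 9) = 27*(-9) = -243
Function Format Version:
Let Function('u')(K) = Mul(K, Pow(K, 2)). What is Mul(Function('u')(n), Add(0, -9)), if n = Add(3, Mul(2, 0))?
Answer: -243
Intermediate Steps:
n = 3 (n = Add(3, 0) = 3)
Function('u')(K) = Pow(K, 3)
Mul(Function('u')(n), Add(0, -9)) = Mul(Pow(3, 3), Add(0, -9)) = Mul(27, -9) = -243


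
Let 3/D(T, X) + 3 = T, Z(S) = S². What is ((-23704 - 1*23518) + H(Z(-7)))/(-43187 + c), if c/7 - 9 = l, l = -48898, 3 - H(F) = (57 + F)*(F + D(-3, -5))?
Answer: 5236/38541 ≈ 0.13586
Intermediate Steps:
D(T, X) = 3/(-3 + T)
H(F) = 3 - (57 + F)*(-½ + F) (H(F) = 3 - (57 + F)*(F + 3/(-3 - 3)) = 3 - (57 + F)*(F + 3/(-6)) = 3 - (57 + F)*(F + 3*(-⅙)) = 3 - (57 + F)*(F - ½) = 3 - (57 + F)*(-½ + F))
c = -342223 (c = 63 + 7*(-48898) = 63 - 342286 = -342223)
((-23704 - 1*23518) + H(Z(-7)))/(-43187 + c) = ((-23704 - 1*23518) + (63/2 - ((-7)²)² - 113/2*(-7)²))/(-43187 - 342223) = ((-23704 - 23518) + (63/2 - 1*49² - 113/2*49))/(-385410) = (-47222 + (63/2 - 1*2401 - 5537/2))*(-1/385410) = (-47222 + (63/2 - 2401 - 5537/2))*(-1/385410) = (-47222 - 5138)*(-1/385410) = -52360*(-1/385410) = 5236/38541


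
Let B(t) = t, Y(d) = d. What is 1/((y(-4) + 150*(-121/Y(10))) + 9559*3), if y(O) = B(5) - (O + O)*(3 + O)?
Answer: 1/26859 ≈ 3.7231e-5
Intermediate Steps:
y(O) = 5 - 2*O*(3 + O) (y(O) = 5 - (O + O)*(3 + O) = 5 - 2*O*(3 + O))
1/((y(-4) + 150*(-121/Y(10))) + 9559*3) = 1/(((5 - 6*(-4) - 2*(-4)²) + 150*(-121/10)) + 9559*3) = 1/(((5 + 24 - 2*16) + 150*(-121*⅒)) + 28677) = 1/(((5 + 24 - 32) + 150*(-121/10)) + 28677) = 1/((-3 - 1815) + 28677) = 1/(-1818 + 28677) = 1/26859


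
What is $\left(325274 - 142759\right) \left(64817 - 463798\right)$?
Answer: $-72820017215$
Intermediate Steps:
$\left(325274 - 142759\right) \left(64817 - 463798\right) = 182515 \left(-398981\right) = -72820017215$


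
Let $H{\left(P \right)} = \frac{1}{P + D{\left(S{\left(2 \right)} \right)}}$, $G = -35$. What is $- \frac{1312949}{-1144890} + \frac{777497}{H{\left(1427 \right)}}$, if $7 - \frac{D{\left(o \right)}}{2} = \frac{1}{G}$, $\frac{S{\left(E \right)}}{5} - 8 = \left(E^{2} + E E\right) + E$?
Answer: $\frac{256550982711871}{228978} \approx 1.1204 \cdot 10^{9}$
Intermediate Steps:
$S{\left(E \right)} = 40 + 5 E + 10 E^{2}$ ($S{\left(E \right)} = 40 + 5 \left(\left(E^{2} + E E\right) + E\right) = 40 + 5 \left(\left(E^{2} + E^{2}\right) + E\right) = 40 + 5 \left(2 E^{2} + E\right) = 40 + 5 \left(E + 2 E^{2}\right) = 40 + \left(5 E + 10 E^{2}\right) = 40 + 5 E + 10 E^{2}$)
$D{\left(o \right)} = \frac{492}{35}$ ($D{\left(o \right)} = 14 - \frac{2}{-35} = 14 - - \frac{2}{35} = 14 + \frac{2}{35} = \frac{492}{35}$)
$H{\left(P \right)} = \frac{1}{\frac{492}{35} + P}$ ($H{\left(P \right)} = \frac{1}{P + \frac{492}{35}} = \frac{1}{\frac{492}{35} + P}$)
$- \frac{1312949}{-1144890} + \frac{777497}{H{\left(1427 \right)}} = - \frac{1312949}{-1144890} + \frac{777497}{35 \frac{1}{492 + 35 \cdot 1427}} = \left(-1312949\right) \left(- \frac{1}{1144890}\right) + \frac{777497}{35 \frac{1}{492 + 49945}} = \frac{1312949}{1144890} + \frac{777497}{35 \cdot \frac{1}{50437}} = \frac{1312949}{1144890} + \frac{777497}{\frac{35}{50437}} = \frac{1312949}{1144890} + 777497 \cdot \frac{50437}{35} = \frac{1312949}{1144890} + \frac{5602088027}{5} = \frac{256550982711871}{228978}$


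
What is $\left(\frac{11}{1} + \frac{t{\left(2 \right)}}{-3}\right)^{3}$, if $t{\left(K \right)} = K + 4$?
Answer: $729$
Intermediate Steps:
$t{\left(K \right)} = 4 + K$
$\left(\frac{11}{1} + \frac{t{\left(2 \right)}}{-3}\right)^{3} = \left(\frac{11}{1} + \frac{4 + 2}{-3}\right)^{3} = \left(11 \cdot 1 + 6 \left(- \frac{1}{3}\right)\right)^{3} = \left(11 - 2\right)^{3} = 9^{3} = 729$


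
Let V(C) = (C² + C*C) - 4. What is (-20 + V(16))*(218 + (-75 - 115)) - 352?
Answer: 13312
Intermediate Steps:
V(C) = -4 + 2*C² (V(C) = (C² + C²) - 4 = 2*C² - 4 = -4 + 2*C²)
(-20 + V(16))*(218 + (-75 - 115)) - 352 = (-20 + (-4 + 2*16²))*(218 + (-75 - 115)) - 352 = (-20 + (-4 + 2*256))*(218 - 190) - 352 = (-20 + (-4 + 512))*28 - 352 = (-20 + 508)*28 - 352 = 488*28 - 352 = 13664 - 352 = 13312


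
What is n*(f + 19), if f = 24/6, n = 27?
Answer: 621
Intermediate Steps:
f = 4 (f = 24*(⅙) = 4)
n*(f + 19) = 27*(4 + 19) = 27*23 = 621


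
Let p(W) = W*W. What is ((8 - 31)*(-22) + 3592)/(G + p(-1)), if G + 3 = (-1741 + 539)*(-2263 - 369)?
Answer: 683/527277 ≈ 0.0012953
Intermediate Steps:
G = 3163661 (G = -3 + (-1741 + 539)*(-2263 - 369) = -3 - 1202*(-2632) = -3 + 3163664 = 3163661)
p(W) = W**2
((8 - 31)*(-22) + 3592)/(G + p(-1)) = ((8 - 31)*(-22) + 3592)/(3163661 + (-1)**2) = (-23*(-22) + 3592)/(3163661 + 1) = (506 + 3592)/3163662 = 4098*(1/3163662) = 683/527277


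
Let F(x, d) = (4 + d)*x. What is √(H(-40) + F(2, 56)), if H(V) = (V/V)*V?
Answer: 4*√5 ≈ 8.9443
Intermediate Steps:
F(x, d) = x*(4 + d)
H(V) = V (H(V) = 1*V = V)
√(H(-40) + F(2, 56)) = √(-40 + 2*(4 + 56)) = √(-40 + 2*60) = √(-40 + 120) = √80 = 4*√5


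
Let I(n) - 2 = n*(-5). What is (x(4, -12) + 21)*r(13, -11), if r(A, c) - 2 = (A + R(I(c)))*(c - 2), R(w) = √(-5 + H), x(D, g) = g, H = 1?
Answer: -1503 - 234*I ≈ -1503.0 - 234.0*I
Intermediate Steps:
I(n) = 2 - 5*n (I(n) = 2 + n*(-5) = 2 - 5*n)
R(w) = 2*I (R(w) = √(-5 + 1) = √(-4) = 2*I)
r(A, c) = 2 + (-2 + c)*(A + 2*I) (r(A, c) = 2 + (A + 2*I)*(c - 2) = 2 + (A + 2*I)*(-2 + c) = 2 + (-2 + c)*(A + 2*I))
(x(4, -12) + 21)*r(13, -11) = (-12 + 21)*(2 - 4*I - 2*13 + 13*(-11) + 2*I*(-11)) = 9*(2 - 4*I - 26 - 143 - 22*I) = 9*(-167 - 26*I) = -1503 - 234*I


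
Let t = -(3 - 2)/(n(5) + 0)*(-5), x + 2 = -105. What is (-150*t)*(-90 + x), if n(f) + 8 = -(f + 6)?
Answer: -147750/19 ≈ -7776.3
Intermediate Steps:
x = -107 (x = -2 - 105 = -107)
n(f) = -14 - f (n(f) = -8 - (f + 6) = -8 - (6 + f) = -8 + (-6 - f) = -14 - f)
t = -5/19 (t = -(3 - 2)/((-14 - 1*5) + 0)*(-5) = -1/((-14 - 5) + 0)*(-5) = -1/(-19 + 0)*(-5) = -1/(-19)*(-5) = -(-1)/19*(-5) = -1*(-1/19)*(-5) = (1/19)*(-5) = -5/19 ≈ -0.26316)
(-150*t)*(-90 + x) = (-150*(-5/19))*(-90 - 107) = (750/19)*(-197) = -147750/19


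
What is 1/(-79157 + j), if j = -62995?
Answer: -1/142152 ≈ -7.0347e-6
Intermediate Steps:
1/(-79157 + j) = 1/(-79157 - 62995) = 1/(-142152) = -1/142152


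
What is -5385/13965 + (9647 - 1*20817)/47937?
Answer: -1453087/2348913 ≈ -0.61862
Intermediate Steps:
-5385/13965 + (9647 - 1*20817)/47937 = -5385*1/13965 + (9647 - 20817)*(1/47937) = -359/931 - 11170*1/47937 = -359/931 - 11170/47937 = -1453087/2348913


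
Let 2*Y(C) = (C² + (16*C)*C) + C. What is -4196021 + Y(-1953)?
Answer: 28223779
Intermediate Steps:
Y(C) = C/2 + 17*C²/2 (Y(C) = ((C² + (16*C)*C) + C)/2 = ((C² + 16*C²) + C)/2 = (17*C² + C)/2 = (C + 17*C²)/2 = C/2 + 17*C²/2)
-4196021 + Y(-1953) = -4196021 + (½)*(-1953)*(1 + 17*(-1953)) = -4196021 + (½)*(-1953)*(1 - 33201) = -4196021 + (½)*(-1953)*(-33200) = -4196021 + 32419800 = 28223779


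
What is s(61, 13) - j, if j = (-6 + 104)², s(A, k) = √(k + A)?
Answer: -9604 + √74 ≈ -9595.4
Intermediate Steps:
s(A, k) = √(A + k)
j = 9604 (j = 98² = 9604)
s(61, 13) - j = √(61 + 13) - 1*9604 = √74 - 9604 = -9604 + √74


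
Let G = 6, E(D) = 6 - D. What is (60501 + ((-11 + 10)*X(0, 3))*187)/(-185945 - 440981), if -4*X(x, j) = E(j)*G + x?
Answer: -122685/1253852 ≈ -0.097847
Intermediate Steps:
X(x, j) = -9 - x/4 + 3*j/2 (X(x, j) = -((6 - j)*6 + x)/4 = -((36 - 6*j) + x)/4 = -(36 + x - 6*j)/4 = -9 - x/4 + 3*j/2)
(60501 + ((-11 + 10)*X(0, 3))*187)/(-185945 - 440981) = (60501 + ((-11 + 10)*(-9 - ¼*0 + (3/2)*3))*187)/(-185945 - 440981) = (60501 - (-9 + 0 + 9/2)*187)/(-626926) = (60501 - 1*(-9/2)*187)*(-1/626926) = (60501 + (9/2)*187)*(-1/626926) = (60501 + 1683/2)*(-1/626926) = (122685/2)*(-1/626926) = -122685/1253852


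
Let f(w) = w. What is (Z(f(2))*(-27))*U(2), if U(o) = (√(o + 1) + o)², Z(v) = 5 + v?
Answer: -1323 - 756*√3 ≈ -2632.4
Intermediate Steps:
U(o) = (o + √(1 + o))² (U(o) = (√(1 + o) + o)² = (o + √(1 + o))²)
(Z(f(2))*(-27))*U(2) = ((5 + 2)*(-27))*(2 + √(1 + 2))² = (7*(-27))*(2 + √3)² = -189*(2 + √3)²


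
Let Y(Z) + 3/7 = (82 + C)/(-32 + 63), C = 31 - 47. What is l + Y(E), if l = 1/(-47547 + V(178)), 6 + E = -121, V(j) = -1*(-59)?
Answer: 2503265/1472128 ≈ 1.7004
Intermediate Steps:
V(j) = 59
E = -127 (E = -6 - 121 = -127)
C = -16
l = -1/47488 (l = 1/(-47547 + 59) = 1/(-47488) = -1/47488 ≈ -2.1058e-5)
Y(Z) = 369/217 (Y(Z) = -3/7 + (82 - 16)/(-32 + 63) = -3/7 + 66/31 = 369/217)
l + Y(E) = -1/47488 + 369/217 = 2503265/1472128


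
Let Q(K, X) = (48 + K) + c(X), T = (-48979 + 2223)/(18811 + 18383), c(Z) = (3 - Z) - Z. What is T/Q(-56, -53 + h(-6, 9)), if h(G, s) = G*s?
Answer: -23378/3886773 ≈ -0.0060148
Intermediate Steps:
c(Z) = 3 - 2*Z
T = -23378/18597 (T = -46756/37194 = -46756*1/37194 = -23378/18597 ≈ -1.2571)
Q(K, X) = 51 + K - 2*X (Q(K, X) = (48 + K) + (3 - 2*X) = 51 + K - 2*X)
T/Q(-56, -53 + h(-6, 9)) = -23378/(18597*(51 - 56 - 2*(-53 - 6*9))) = -23378/(18597*(51 - 56 - 2*(-53 - 54))) = -23378/(18597*(51 - 56 - 2*(-107))) = -23378/(18597*(51 - 56 + 214)) = -23378/18597/209 = -23378/18597*1/209 = -23378/3886773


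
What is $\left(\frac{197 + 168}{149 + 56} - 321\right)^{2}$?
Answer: $\frac{171295744}{1681} \approx 1.019 \cdot 10^{5}$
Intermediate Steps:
$\left(\frac{197 + 168}{149 + 56} - 321\right)^{2} = \left(\frac{365}{205} - 321\right)^{2} = \left(365 \cdot \frac{1}{205} - 321\right)^{2} = \left(\frac{73}{41} - 321\right)^{2} = \left(- \frac{13088}{41}\right)^{2} = \frac{171295744}{1681}$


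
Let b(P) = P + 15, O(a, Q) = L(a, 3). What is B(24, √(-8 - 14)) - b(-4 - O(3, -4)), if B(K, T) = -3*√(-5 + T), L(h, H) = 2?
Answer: -9 - 3*√(-5 + I*√22) ≈ -11.89 - 7.3041*I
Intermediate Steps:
O(a, Q) = 2
b(P) = 15 + P
B(24, √(-8 - 14)) - b(-4 - O(3, -4)) = -3*√(-5 + √(-8 - 14)) - (15 + (-4 - 1*2)) = -3*√(-5 + √(-22)) - (15 + (-4 - 2)) = -3*√(-5 + I*√22) - (15 - 6) = -3*√(-5 + I*√22) - 1*9 = -3*√(-5 + I*√22) - 9 = -9 - 3*√(-5 + I*√22)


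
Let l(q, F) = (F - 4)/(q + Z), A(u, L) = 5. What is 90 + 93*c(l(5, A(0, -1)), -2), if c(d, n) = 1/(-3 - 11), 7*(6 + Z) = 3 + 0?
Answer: 1167/14 ≈ 83.357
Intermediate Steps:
Z = -39/7 (Z = -6 + (3 + 0)/7 = -6 + (⅐)*3 = -6 + 3/7 = -39/7 ≈ -5.5714)
l(q, F) = (-4 + F)/(-39/7 + q) (l(q, F) = (F - 4)/(q - 39/7) = (-4 + F)/(-39/7 + q))
c(d, n) = -1/14 (c(d, n) = 1/(-14) = -1/14)
90 + 93*c(l(5, A(0, -1)), -2) = 90 + 93*(-1/14) = 90 - 93/14 = 1167/14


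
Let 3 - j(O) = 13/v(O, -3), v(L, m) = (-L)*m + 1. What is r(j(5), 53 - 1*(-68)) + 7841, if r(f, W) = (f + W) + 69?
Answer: 128531/16 ≈ 8033.2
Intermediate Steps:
v(L, m) = 1 - L*m (v(L, m) = -L*m + 1 = 1 - L*m)
j(O) = 3 - 13/(1 + 3*O) (j(O) = 3 - 13/(1 - 1*O*(-3)) = 3 - 13/(1 + 3*O))
r(f, W) = 69 + W + f (r(f, W) = (W + f) + 69 = 69 + W + f)
r(j(5), 53 - 1*(-68)) + 7841 = (69 + (53 - 1*(-68)) + (-10 + 9*5)/(1 + 3*5)) + 7841 = (69 + (53 + 68) + (-10 + 45)/(1 + 15)) + 7841 = (69 + 121 + 35/16) + 7841 = 3075/16 + 7841 = 128531/16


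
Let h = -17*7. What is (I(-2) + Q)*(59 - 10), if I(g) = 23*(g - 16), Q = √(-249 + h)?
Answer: -20286 + 196*I*√23 ≈ -20286.0 + 939.98*I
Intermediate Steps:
h = -119
Q = 4*I*√23 (Q = √(-249 - 119) = √(-368) = 4*I*√23 ≈ 19.183*I)
I(g) = -368 + 23*g (I(g) = 23*(-16 + g) = -368 + 23*g)
(I(-2) + Q)*(59 - 10) = ((-368 + 23*(-2)) + 4*I*√23)*(59 - 10) = ((-368 - 46) + 4*I*√23)*49 = (-414 + 4*I*√23)*49 = -20286 + 196*I*√23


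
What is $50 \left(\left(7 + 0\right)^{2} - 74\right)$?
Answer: $-1250$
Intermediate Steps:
$50 \left(\left(7 + 0\right)^{2} - 74\right) = 50 \left(7^{2} - 74\right) = 50 \left(49 - 74\right) = 50 \left(-25\right) = -1250$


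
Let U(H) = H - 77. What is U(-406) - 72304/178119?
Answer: -86103781/178119 ≈ -483.41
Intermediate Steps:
U(H) = -77 + H
U(-406) - 72304/178119 = (-77 - 406) - 72304/178119 = -483 - 72304*1/178119 = -483 - 72304/178119 = -86103781/178119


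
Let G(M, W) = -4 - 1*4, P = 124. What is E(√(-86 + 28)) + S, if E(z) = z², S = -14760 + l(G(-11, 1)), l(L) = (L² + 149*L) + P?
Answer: -15822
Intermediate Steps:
G(M, W) = -8 (G(M, W) = -4 - 4 = -8)
l(L) = 124 + L² + 149*L (l(L) = (L² + 149*L) + 124 = 124 + L² + 149*L)
S = -15764 (S = -14760 + (124 + (-8)² + 149*(-8)) = -14760 + (124 + 64 - 1192) = -14760 - 1004 = -15764)
E(√(-86 + 28)) + S = (√(-86 + 28))² - 15764 = (√(-58))² - 15764 = (I*√58)² - 15764 = -58 - 15764 = -15822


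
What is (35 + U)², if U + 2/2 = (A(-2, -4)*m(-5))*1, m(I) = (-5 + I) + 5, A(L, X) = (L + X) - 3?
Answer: 6241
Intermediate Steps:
A(L, X) = -3 + L + X
m(I) = I
U = 44 (U = -1 + ((-3 - 2 - 4)*(-5))*1 = -1 - 9*(-5)*1 = -1 + 45*1 = -1 + 45 = 44)
(35 + U)² = (35 + 44)² = 79² = 6241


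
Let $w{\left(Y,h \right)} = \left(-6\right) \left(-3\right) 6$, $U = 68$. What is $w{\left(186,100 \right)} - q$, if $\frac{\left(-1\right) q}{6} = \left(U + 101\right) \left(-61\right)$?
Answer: $-61746$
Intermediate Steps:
$w{\left(Y,h \right)} = 108$ ($w{\left(Y,h \right)} = 18 \cdot 6 = 108$)
$q = 61854$ ($q = - 6 \left(68 + 101\right) \left(-61\right) = - 6 \cdot 169 \left(-61\right) = \left(-6\right) \left(-10309\right) = 61854$)
$w{\left(186,100 \right)} - q = 108 - 61854 = -61746$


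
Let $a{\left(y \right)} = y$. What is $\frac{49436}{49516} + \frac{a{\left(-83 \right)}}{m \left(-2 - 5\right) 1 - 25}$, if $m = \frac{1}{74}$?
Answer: $\frac{98982481}{22987803} \approx 4.3059$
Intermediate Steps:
$m = \frac{1}{74} \approx 0.013514$
$\frac{49436}{49516} + \frac{a{\left(-83 \right)}}{m \left(-2 - 5\right) 1 - 25} = \frac{49436}{49516} - \frac{83}{\frac{\left(-2 - 5\right) 1}{74} - 25} = 49436 \cdot \frac{1}{49516} - \frac{83}{\frac{\left(-7\right) 1}{74} - 25} = \frac{12359}{12379} - \frac{83}{\frac{1}{74} \left(-7\right) - 25} = \frac{12359}{12379} - \frac{83}{- \frac{7}{74} - 25} = \frac{12359}{12379} - \frac{83}{- \frac{1857}{74}} = \frac{12359}{12379} - - \frac{6142}{1857} = \frac{12359}{12379} + \frac{6142}{1857} = \frac{98982481}{22987803}$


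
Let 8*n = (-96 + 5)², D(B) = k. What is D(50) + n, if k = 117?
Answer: 9217/8 ≈ 1152.1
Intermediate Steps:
D(B) = 117
n = 8281/8 (n = (-96 + 5)²/8 = (⅛)*(-91)² = (⅛)*8281 = 8281/8 ≈ 1035.1)
D(50) + n = 117 + 8281/8 = 9217/8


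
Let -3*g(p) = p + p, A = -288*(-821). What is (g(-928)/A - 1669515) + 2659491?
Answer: 21944798050/22167 ≈ 9.8998e+5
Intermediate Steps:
A = 236448
g(p) = -2*p/3 (g(p) = -(p + p)/3 = -2*p/3)
(g(-928)/A - 1669515) + 2659491 = (-⅔*(-928)/236448 - 1669515) + 2659491 = ((1856/3)*(1/236448) - 1669515) + 2659491 = (58/22167 - 1669515) + 2659491 = -37008138947/22167 + 2659491 = 21944798050/22167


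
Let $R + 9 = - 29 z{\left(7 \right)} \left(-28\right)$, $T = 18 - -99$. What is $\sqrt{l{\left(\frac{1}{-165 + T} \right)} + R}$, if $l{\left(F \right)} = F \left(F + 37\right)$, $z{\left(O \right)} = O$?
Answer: $\frac{5 \sqrt{522937}}{48} \approx 75.328$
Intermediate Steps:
$T = 117$ ($T = 18 + 99 = 117$)
$l{\left(F \right)} = F \left(37 + F\right)$
$R = 5675$ ($R = -9 + \left(-29\right) 7 \left(-28\right) = -9 - -5684 = -9 + 5684 = 5675$)
$\sqrt{l{\left(\frac{1}{-165 + T} \right)} + R} = \sqrt{\frac{37 + \frac{1}{-165 + 117}}{-165 + 117} + 5675} = \sqrt{\frac{37 + \frac{1}{-48}}{-48} + 5675} = \sqrt{- \frac{37 - \frac{1}{48}}{48} + 5675} = \sqrt{\left(- \frac{1}{48}\right) \frac{1775}{48} + 5675} = \sqrt{- \frac{1775}{2304} + 5675} = \sqrt{\frac{13073425}{2304}} = \frac{5 \sqrt{522937}}{48}$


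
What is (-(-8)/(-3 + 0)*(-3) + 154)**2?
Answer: 26244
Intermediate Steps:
(-(-8)/(-3 + 0)*(-3) + 154)**2 = (-(-8)/(-3)*(-3) + 154)**2 = (-(-8)*(-1)/3*(-3) + 154)**2 = (-4*2/3*(-3) + 154)**2 = (-8/3*(-3) + 154)**2 = (8 + 154)**2 = 162**2 = 26244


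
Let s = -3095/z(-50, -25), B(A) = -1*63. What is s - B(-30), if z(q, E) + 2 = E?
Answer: 4796/27 ≈ 177.63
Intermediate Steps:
z(q, E) = -2 + E
B(A) = -63
s = 3095/27 (s = -3095/(-2 - 25) = -3095/(-27) = -3095*(-1/27) = 3095/27 ≈ 114.63)
s - B(-30) = 3095/27 - 1*(-63) = 3095/27 + 63 = 4796/27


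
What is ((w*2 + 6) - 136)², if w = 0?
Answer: 16900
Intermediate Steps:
((w*2 + 6) - 136)² = ((0*2 + 6) - 136)² = ((0 + 6) - 136)² = (6 - 136)² = (-130)² = 16900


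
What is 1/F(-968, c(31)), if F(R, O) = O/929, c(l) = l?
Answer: 929/31 ≈ 29.968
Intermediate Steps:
F(R, O) = O/929 (F(R, O) = O*(1/929) = O/929)
1/F(-968, c(31)) = 1/((1/929)*31) = 1/(31/929) = 929/31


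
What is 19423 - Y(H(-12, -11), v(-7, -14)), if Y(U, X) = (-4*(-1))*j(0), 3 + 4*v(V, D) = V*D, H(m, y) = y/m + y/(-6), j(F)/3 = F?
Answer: 19423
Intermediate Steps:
j(F) = 3*F
H(m, y) = -y/6 + y/m (H(m, y) = y/m + y*(-⅙) = y/m - y/6 = -y/6 + y/m)
v(V, D) = -¾ + D*V/4 (v(V, D) = -¾ + (V*D)/4 = -¾ + (D*V)/4 = -¾ + D*V/4)
Y(U, X) = 0 (Y(U, X) = (-4*(-1))*(3*0) = 4*0 = 0)
19423 - Y(H(-12, -11), v(-7, -14)) = 19423 - 1*0 = 19423 + 0 = 19423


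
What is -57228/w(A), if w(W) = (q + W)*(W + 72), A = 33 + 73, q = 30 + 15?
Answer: -28614/13439 ≈ -2.1292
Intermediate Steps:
q = 45
A = 106
w(W) = (45 + W)*(72 + W) (w(W) = (45 + W)*(W + 72) = (45 + W)*(72 + W))
-57228/w(A) = -57228/(3240 + 106² + 117*106) = -57228/(3240 + 11236 + 12402) = -57228/26878 = -57228*1/26878 = -28614/13439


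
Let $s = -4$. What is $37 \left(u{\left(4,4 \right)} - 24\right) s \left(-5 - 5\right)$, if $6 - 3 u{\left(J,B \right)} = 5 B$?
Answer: $- \frac{127280}{3} \approx -42427.0$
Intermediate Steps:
$u{\left(J,B \right)} = 2 - \frac{5 B}{3}$
$37 \left(u{\left(4,4 \right)} - 24\right) s \left(-5 - 5\right) = 37 \left(\left(2 - \frac{20}{3}\right) - 24\right) \left(- 4 \left(-5 - 5\right)\right) = 37 \left(\left(2 - \frac{20}{3}\right) - 24\right) \left(\left(-4\right) \left(-10\right)\right) = 37 \left(- \frac{14}{3} - 24\right) 40 = 37 \left(- \frac{86}{3}\right) 40 = \left(- \frac{3182}{3}\right) 40 = - \frac{127280}{3}$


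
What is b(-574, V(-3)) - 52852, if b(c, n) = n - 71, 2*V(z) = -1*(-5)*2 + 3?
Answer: -105833/2 ≈ -52917.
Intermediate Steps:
V(z) = 13/2 (V(z) = (-1*(-5)*2 + 3)/2 = (5*2 + 3)/2 = (10 + 3)/2 = (1/2)*13 = 13/2)
b(c, n) = -71 + n
b(-574, V(-3)) - 52852 = (-71 + 13/2) - 52852 = -129/2 - 52852 = -105833/2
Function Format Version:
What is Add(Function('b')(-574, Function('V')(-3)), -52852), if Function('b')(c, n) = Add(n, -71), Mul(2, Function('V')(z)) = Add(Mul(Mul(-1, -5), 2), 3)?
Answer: Rational(-105833, 2) ≈ -52917.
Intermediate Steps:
Function('V')(z) = Rational(13, 2) (Function('V')(z) = Mul(Rational(1, 2), Add(Mul(Mul(-1, -5), 2), 3)) = Mul(Rational(1, 2), Add(Mul(5, 2), 3)) = Mul(Rational(1, 2), Add(10, 3)) = Mul(Rational(1, 2), 13) = Rational(13, 2))
Function('b')(c, n) = Add(-71, n)
Add(Function('b')(-574, Function('V')(-3)), -52852) = Add(Add(-71, Rational(13, 2)), -52852) = Add(Rational(-129, 2), -52852) = Rational(-105833, 2)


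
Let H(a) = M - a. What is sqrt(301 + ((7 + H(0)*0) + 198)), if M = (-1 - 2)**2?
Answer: sqrt(506) ≈ 22.494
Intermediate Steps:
M = 9 (M = (-3)**2 = 9)
H(a) = 9 - a
sqrt(301 + ((7 + H(0)*0) + 198)) = sqrt(301 + ((7 + (9 - 1*0)*0) + 198)) = sqrt(301 + ((7 + (9 + 0)*0) + 198)) = sqrt(301 + ((7 + 9*0) + 198)) = sqrt(301 + ((7 + 0) + 198)) = sqrt(301 + (7 + 198)) = sqrt(301 + 205) = sqrt(506)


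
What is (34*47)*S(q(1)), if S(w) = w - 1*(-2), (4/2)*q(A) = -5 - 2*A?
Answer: -2397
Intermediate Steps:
q(A) = -5/2 - A (q(A) = (-5 - 2*A)/2 = -5/2 - A)
S(w) = 2 + w (S(w) = w + 2 = 2 + w)
(34*47)*S(q(1)) = (34*47)*(2 + (-5/2 - 1*1)) = 1598*(2 + (-5/2 - 1)) = 1598*(2 - 7/2) = 1598*(-3/2) = -2397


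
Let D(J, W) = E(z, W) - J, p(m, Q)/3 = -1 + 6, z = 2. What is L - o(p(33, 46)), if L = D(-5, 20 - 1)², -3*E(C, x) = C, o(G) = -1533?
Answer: 13966/9 ≈ 1551.8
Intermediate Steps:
p(m, Q) = 15 (p(m, Q) = 3*(-1 + 6) = 3*5 = 15)
E(C, x) = -C/3
D(J, W) = -⅔ - J (D(J, W) = -⅓*2 - J = -⅔ - J)
L = 169/9 (L = (-⅔ - 1*(-5))² = (-⅔ + 5)² = (13/3)² = 169/9 ≈ 18.778)
L - o(p(33, 46)) = 169/9 - 1*(-1533) = 169/9 + 1533 = 13966/9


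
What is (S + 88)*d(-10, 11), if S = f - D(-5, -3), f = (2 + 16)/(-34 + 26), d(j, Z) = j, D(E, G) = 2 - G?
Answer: -1615/2 ≈ -807.50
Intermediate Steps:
f = -9/4 (f = 18/(-8) = 18*(-1/8) = -9/4 ≈ -2.2500)
S = -29/4 (S = -9/4 - (2 - 1*(-3)) = -9/4 - (2 + 3) = -9/4 - 1*5 = -9/4 - 5 = -29/4 ≈ -7.2500)
(S + 88)*d(-10, 11) = (-29/4 + 88)*(-10) = (323/4)*(-10) = -1615/2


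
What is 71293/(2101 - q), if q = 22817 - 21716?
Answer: 71293/1000 ≈ 71.293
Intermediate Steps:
q = 1101
71293/(2101 - q) = 71293/(2101 - 1*1101) = 71293/(2101 - 1101) = 71293/1000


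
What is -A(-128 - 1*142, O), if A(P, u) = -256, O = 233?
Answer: 256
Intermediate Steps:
-A(-128 - 1*142, O) = -1*(-256) = 256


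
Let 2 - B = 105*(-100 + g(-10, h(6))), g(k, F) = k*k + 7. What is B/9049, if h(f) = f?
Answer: -733/9049 ≈ -0.081003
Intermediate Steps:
g(k, F) = 7 + k² (g(k, F) = k² + 7 = 7 + k²)
B = -733 (B = 2 - 105*(-100 + (7 + (-10)²)) = 2 - 105*(-100 + (7 + 100)) = 2 - 105*(-100 + 107) = 2 - 105*7 = 2 - 1*735 = 2 - 735 = -733)
B/9049 = -733/9049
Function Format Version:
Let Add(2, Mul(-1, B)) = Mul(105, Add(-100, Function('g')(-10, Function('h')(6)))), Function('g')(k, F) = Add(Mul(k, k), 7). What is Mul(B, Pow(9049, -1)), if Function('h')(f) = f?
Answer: Rational(-733, 9049) ≈ -0.081003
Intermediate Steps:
Function('g')(k, F) = Add(7, Pow(k, 2)) (Function('g')(k, F) = Add(Pow(k, 2), 7) = Add(7, Pow(k, 2)))
B = -733 (B = Add(2, Mul(-1, Mul(105, Add(-100, Add(7, Pow(-10, 2)))))) = Add(2, Mul(-1, Mul(105, Add(-100, Add(7, 100))))) = Add(2, Mul(-1, Mul(105, Add(-100, 107)))) = Add(2, Mul(-1, Mul(105, 7))) = Add(2, Mul(-1, 735)) = Add(2, -735) = -733)
Mul(B, Pow(9049, -1)) = Mul(-733, Pow(9049, -1)) = Mul(-733, Rational(1, 9049)) = Rational(-733, 9049)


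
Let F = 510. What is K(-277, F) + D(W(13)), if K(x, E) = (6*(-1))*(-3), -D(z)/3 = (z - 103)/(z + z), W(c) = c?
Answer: 369/13 ≈ 28.385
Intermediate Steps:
D(z) = -3*(-103 + z)/(2*z) (D(z) = -3*(z - 103)/(z + z) = -3*(-103 + z)/(2*z))
K(x, E) = 18 (K(x, E) = -6*(-3) = 18)
K(-277, F) + D(W(13)) = 18 + (3/2)*(103 - 1*13)/13 = 18 + (3/2)*(1/13)*(103 - 13) = 18 + (3/2)*(1/13)*90 = 18 + 135/13 = 369/13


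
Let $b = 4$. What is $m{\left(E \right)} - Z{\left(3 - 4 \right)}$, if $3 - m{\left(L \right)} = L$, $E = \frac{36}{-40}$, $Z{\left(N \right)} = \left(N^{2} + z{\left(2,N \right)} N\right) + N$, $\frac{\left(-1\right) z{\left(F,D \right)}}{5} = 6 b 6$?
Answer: $- \frac{7161}{10} \approx -716.1$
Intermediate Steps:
$z{\left(F,D \right)} = -720$ ($z{\left(F,D \right)} = - 5 \cdot 6 \cdot 4 \cdot 6 = - 5 \cdot 24 \cdot 6 = \left(-5\right) 144 = -720$)
$Z{\left(N \right)} = N^{2} - 719 N$ ($Z{\left(N \right)} = \left(N^{2} - 720 N\right) + N = N^{2} - 719 N$)
$E = - \frac{9}{10}$ ($E = 36 \left(- \frac{1}{40}\right) = - \frac{9}{10} \approx -0.9$)
$m{\left(L \right)} = 3 - L$
$m{\left(E \right)} - Z{\left(3 - 4 \right)} = \left(3 - - \frac{9}{10}\right) - \left(3 - 4\right) \left(-719 + \left(3 - 4\right)\right) = \left(3 + \frac{9}{10}\right) - \left(3 - 4\right) \left(-719 + \left(3 - 4\right)\right) = \frac{39}{10} - - (-719 - 1) = \frac{39}{10} - \left(-1\right) \left(-720\right) = \frac{39}{10} - 720 = - \frac{7161}{10}$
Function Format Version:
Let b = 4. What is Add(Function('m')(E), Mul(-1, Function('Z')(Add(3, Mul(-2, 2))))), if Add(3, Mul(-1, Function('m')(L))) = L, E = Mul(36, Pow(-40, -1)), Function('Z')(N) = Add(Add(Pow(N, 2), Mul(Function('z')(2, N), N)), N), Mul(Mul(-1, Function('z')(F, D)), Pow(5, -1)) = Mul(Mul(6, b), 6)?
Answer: Rational(-7161, 10) ≈ -716.10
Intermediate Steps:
Function('z')(F, D) = -720 (Function('z')(F, D) = Mul(-5, Mul(Mul(6, 4), 6)) = Mul(-5, Mul(24, 6)) = Mul(-5, 144) = -720)
Function('Z')(N) = Add(Pow(N, 2), Mul(-719, N)) (Function('Z')(N) = Add(Add(Pow(N, 2), Mul(-720, N)), N) = Add(Pow(N, 2), Mul(-719, N)))
E = Rational(-9, 10) (E = Mul(36, Rational(-1, 40)) = Rational(-9, 10) ≈ -0.90000)
Function('m')(L) = Add(3, Mul(-1, L))
Add(Function('m')(E), Mul(-1, Function('Z')(Add(3, Mul(-2, 2))))) = Add(Add(3, Mul(-1, Rational(-9, 10))), Mul(-1, Mul(Add(3, Mul(-2, 2)), Add(-719, Add(3, Mul(-2, 2)))))) = Add(Add(3, Rational(9, 10)), Mul(-1, Mul(Add(3, -4), Add(-719, Add(3, -4))))) = Add(Rational(39, 10), Mul(-1, Mul(-1, Add(-719, -1)))) = Add(Rational(39, 10), Mul(-1, Mul(-1, -720))) = Add(Rational(39, 10), Mul(-1, 720)) = Add(Rational(39, 10), -720) = Rational(-7161, 10)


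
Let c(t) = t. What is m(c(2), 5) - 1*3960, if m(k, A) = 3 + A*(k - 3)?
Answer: -3962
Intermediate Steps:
m(k, A) = 3 + A*(-3 + k)
m(c(2), 5) - 1*3960 = (3 - 3*5 + 5*2) - 1*3960 = (3 - 15 + 10) - 3960 = -2 - 3960 = -3962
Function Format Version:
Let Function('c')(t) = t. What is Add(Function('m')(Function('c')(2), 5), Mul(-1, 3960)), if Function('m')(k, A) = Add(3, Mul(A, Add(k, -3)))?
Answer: -3962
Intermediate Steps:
Function('m')(k, A) = Add(3, Mul(A, Add(-3, k)))
Add(Function('m')(Function('c')(2), 5), Mul(-1, 3960)) = Add(Add(3, Mul(-3, 5), Mul(5, 2)), Mul(-1, 3960)) = Add(Add(3, -15, 10), -3960) = Add(-2, -3960) = -3962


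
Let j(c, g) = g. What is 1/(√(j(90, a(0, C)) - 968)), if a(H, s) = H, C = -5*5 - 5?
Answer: -I*√2/44 ≈ -0.032141*I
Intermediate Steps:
C = -30 (C = -25 - 5 = -30)
1/(√(j(90, a(0, C)) - 968)) = 1/(√(0 - 968)) = 1/(√(-968)) = 1/(22*I*√2) = -I*√2/44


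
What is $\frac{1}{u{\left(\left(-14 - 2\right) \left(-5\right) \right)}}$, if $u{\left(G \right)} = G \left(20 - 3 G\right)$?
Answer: $- \frac{1}{17600} \approx -5.6818 \cdot 10^{-5}$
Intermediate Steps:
$\frac{1}{u{\left(\left(-14 - 2\right) \left(-5\right) \right)}} = \frac{1}{\left(-14 - 2\right) \left(-5\right) \left(20 - 3 \left(-14 - 2\right) \left(-5\right)\right)} = \frac{1}{\left(-16\right) \left(-5\right) \left(20 - 3 \left(\left(-16\right) \left(-5\right)\right)\right)} = \frac{1}{80 \left(20 - 240\right)} = \frac{1}{80 \left(-220\right)} = \frac{1}{-17600} = - \frac{1}{17600}$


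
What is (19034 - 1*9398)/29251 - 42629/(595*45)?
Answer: -988936979/783195525 ≈ -1.2627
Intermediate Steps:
(19034 - 1*9398)/29251 - 42629/(595*45) = (19034 - 9398)*(1/29251) - 42629/26775 = 9636*(1/29251) - 42629*1/26775 = 9636/29251 - 42629/26775 = -988936979/783195525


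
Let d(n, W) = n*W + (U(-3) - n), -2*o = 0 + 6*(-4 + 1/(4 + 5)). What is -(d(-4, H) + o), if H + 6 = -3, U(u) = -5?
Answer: -140/3 ≈ -46.667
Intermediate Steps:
H = -9 (H = -6 - 3 = -9)
o = 35/3 (o = -(0 + 6*(-4 + 1/(4 + 5)))/2 = -(0 + 6*(-4 + 1/9))/2 = -(0 + 6*(-4 + ⅑))/2 = -(0 + 6*(-35/9))/2 = -(0 - 70/3)/2 = -½*(-70/3) = 35/3 ≈ 11.667)
d(n, W) = -5 - n + W*n (d(n, W) = n*W + (-5 - n) = W*n + (-5 - n) = -5 - n + W*n)
-(d(-4, H) + o) = -((-5 - 1*(-4) - 9*(-4)) + 35/3) = -((-5 + 4 + 36) + 35/3) = -(35 + 35/3) = -1*140/3 = -140/3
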